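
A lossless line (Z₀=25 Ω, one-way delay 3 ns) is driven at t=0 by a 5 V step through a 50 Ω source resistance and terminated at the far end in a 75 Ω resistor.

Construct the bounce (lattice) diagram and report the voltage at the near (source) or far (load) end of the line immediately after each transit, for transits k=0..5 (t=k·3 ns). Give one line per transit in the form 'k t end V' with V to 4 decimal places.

0 0 source 1.6667
1 3 load 2.5000
2 6 source 2.7778
3 9 load 2.9167
4 12 source 2.9630
5 15 load 2.9861

Γ_L=0.500000, Γ_S=0.333333; launch V₁=5·25/75=1.666667
k=0 src: V=1.6667
k=1 load: inc=1.666667, refl=1.666667·0.500000=0.8333; V=0.000000+1.666667+0.833333=2.5000
k=2 src: inc=0.833333, refl=0.833333·0.333333=0.2778; V=1.666667+0.833333+0.277778=2.7778
k=3 load: inc=0.277778, refl=0.277778·0.500000=0.1389; V=2.500000+0.277778+0.138889=2.9167
k=4 src: inc=0.138889, refl=0.138889·0.333333=0.0463; V=2.777778+0.138889+0.046296=2.9630
k=5 load: inc=0.046296, refl=0.046296·0.500000=0.0231; V=2.916667+0.046296+0.023148=2.9861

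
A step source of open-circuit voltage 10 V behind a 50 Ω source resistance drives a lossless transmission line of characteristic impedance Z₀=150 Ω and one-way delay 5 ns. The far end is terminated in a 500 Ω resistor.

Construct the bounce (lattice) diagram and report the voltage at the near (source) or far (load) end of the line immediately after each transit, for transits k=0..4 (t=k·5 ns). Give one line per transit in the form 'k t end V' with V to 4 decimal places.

Γ_L=0.538462, Γ_S=-0.500000; launch V₁=10·150/200=7.500000
k=0 src: V=7.5000
k=1 load: inc=7.500000, refl=7.500000·0.538462=4.0385; V=0.000000+7.500000+4.038462=11.5385
k=2 src: inc=4.038462, refl=4.038462·-0.500000=-2.0192; V=7.500000+4.038462+-2.019231=9.5192
k=3 load: inc=-2.019231, refl=-2.019231·0.538462=-1.0873; V=11.538462+-2.019231+-1.087278=8.4320
k=4 src: inc=-1.087278, refl=-1.087278·-0.500000=0.5436; V=9.519231+-1.087278+0.543639=8.9756

0 0 source 7.5000
1 5 load 11.5385
2 10 source 9.5192
3 15 load 8.4320
4 20 source 8.9756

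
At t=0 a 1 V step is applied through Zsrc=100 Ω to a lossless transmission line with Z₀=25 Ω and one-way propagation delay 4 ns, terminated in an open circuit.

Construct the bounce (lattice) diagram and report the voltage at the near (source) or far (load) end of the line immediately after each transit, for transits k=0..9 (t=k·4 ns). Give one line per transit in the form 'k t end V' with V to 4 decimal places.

0 0 source 0.2000
1 4 load 0.4000
2 8 source 0.5200
3 12 load 0.6400
4 16 source 0.7120
5 20 load 0.7840
6 24 source 0.8272
7 28 load 0.8704
8 32 source 0.8963
9 36 load 0.9222

Γ_L=1.000000, Γ_S=0.600000; launch V₁=1·25/125=0.200000
k=0 src: V=0.2000
k=1 load: inc=0.200000, refl=0.200000·1.000000=0.2000; V=0.000000+0.200000+0.200000=0.4000
k=2 src: inc=0.200000, refl=0.200000·0.600000=0.1200; V=0.200000+0.200000+0.120000=0.5200
k=3 load: inc=0.120000, refl=0.120000·1.000000=0.1200; V=0.400000+0.120000+0.120000=0.6400
k=4 src: inc=0.120000, refl=0.120000·0.600000=0.0720; V=0.520000+0.120000+0.072000=0.7120
k=5 load: inc=0.072000, refl=0.072000·1.000000=0.0720; V=0.640000+0.072000+0.072000=0.7840
k=6 src: inc=0.072000, refl=0.072000·0.600000=0.0432; V=0.712000+0.072000+0.043200=0.8272
k=7 load: inc=0.043200, refl=0.043200·1.000000=0.0432; V=0.784000+0.043200+0.043200=0.8704
k=8 src: inc=0.043200, refl=0.043200·0.600000=0.0259; V=0.827200+0.043200+0.025920=0.8963
k=9 load: inc=0.025920, refl=0.025920·1.000000=0.0259; V=0.870400+0.025920+0.025920=0.9222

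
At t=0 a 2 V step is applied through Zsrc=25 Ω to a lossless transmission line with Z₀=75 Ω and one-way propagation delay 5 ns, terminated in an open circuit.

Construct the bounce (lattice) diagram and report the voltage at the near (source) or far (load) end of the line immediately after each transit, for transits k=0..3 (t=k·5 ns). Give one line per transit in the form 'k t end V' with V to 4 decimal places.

Γ_L=1.000000, Γ_S=-0.500000; launch V₁=2·75/100=1.500000
k=0 src: V=1.5000
k=1 load: inc=1.500000, refl=1.500000·1.000000=1.5000; V=0.000000+1.500000+1.500000=3.0000
k=2 src: inc=1.500000, refl=1.500000·-0.500000=-0.7500; V=1.500000+1.500000+-0.750000=2.2500
k=3 load: inc=-0.750000, refl=-0.750000·1.000000=-0.7500; V=3.000000+-0.750000+-0.750000=1.5000

0 0 source 1.5000
1 5 load 3.0000
2 10 source 2.2500
3 15 load 1.5000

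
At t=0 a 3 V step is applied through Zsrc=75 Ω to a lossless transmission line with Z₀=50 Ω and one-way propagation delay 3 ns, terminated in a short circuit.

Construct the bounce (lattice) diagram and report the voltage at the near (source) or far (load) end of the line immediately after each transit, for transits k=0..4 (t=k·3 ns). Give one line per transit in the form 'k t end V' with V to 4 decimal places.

0 0 source 1.2000
1 3 load 0.0000
2 6 source -0.2400
3 9 load 0.0000
4 12 source 0.0480

Γ_L=-1.000000, Γ_S=0.200000; launch V₁=3·50/125=1.200000
k=0 src: V=1.2000
k=1 load: inc=1.200000, refl=1.200000·-1.000000=-1.2000; V=0.000000+1.200000+-1.200000=0.0000
k=2 src: inc=-1.200000, refl=-1.200000·0.200000=-0.2400; V=1.200000+-1.200000+-0.240000=-0.2400
k=3 load: inc=-0.240000, refl=-0.240000·-1.000000=0.2400; V=0.000000+-0.240000+0.240000=0.0000
k=4 src: inc=0.240000, refl=0.240000·0.200000=0.0480; V=-0.240000+0.240000+0.048000=0.0480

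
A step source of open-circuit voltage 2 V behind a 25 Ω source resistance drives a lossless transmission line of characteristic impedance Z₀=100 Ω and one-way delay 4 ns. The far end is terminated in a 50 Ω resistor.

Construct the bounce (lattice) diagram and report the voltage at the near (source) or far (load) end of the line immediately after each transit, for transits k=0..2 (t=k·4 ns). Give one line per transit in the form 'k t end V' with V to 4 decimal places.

0 0 source 1.6000
1 4 load 1.0667
2 8 source 1.3867

Γ_L=-0.333333, Γ_S=-0.600000; launch V₁=2·100/125=1.600000
k=0 src: V=1.6000
k=1 load: inc=1.600000, refl=1.600000·-0.333333=-0.5333; V=0.000000+1.600000+-0.533333=1.0667
k=2 src: inc=-0.533333, refl=-0.533333·-0.600000=0.3200; V=1.600000+-0.533333+0.320000=1.3867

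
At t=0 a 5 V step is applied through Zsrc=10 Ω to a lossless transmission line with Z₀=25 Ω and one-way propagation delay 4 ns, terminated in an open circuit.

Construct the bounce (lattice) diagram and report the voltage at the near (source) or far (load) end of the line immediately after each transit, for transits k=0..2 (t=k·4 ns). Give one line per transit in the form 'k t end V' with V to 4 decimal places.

0 0 source 3.5714
1 4 load 7.1429
2 8 source 5.6122

Γ_L=1.000000, Γ_S=-0.428571; launch V₁=5·25/35=3.571429
k=0 src: V=3.5714
k=1 load: inc=3.571429, refl=3.571429·1.000000=3.5714; V=0.000000+3.571429+3.571429=7.1429
k=2 src: inc=3.571429, refl=3.571429·-0.428571=-1.5306; V=3.571429+3.571429+-1.530612=5.6122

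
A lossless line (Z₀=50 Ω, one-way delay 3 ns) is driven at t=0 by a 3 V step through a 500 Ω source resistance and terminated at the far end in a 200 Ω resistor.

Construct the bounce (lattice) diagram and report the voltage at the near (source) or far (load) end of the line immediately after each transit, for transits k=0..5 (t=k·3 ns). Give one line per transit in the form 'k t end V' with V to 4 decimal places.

Γ_L=0.600000, Γ_S=0.818182; launch V₁=3·50/550=0.272727
k=0 src: V=0.2727
k=1 load: inc=0.272727, refl=0.272727·0.600000=0.1636; V=0.000000+0.272727+0.163636=0.4364
k=2 src: inc=0.163636, refl=0.163636·0.818182=0.1339; V=0.272727+0.163636+0.133884=0.5702
k=3 load: inc=0.133884, refl=0.133884·0.600000=0.0803; V=0.436364+0.133884+0.080331=0.6506
k=4 src: inc=0.080331, refl=0.080331·0.818182=0.0657; V=0.570248+0.080331+0.065725=0.7163
k=5 load: inc=0.065725, refl=0.065725·0.600000=0.0394; V=0.650579+0.065725+0.039435=0.7557

0 0 source 0.2727
1 3 load 0.4364
2 6 source 0.5702
3 9 load 0.6506
4 12 source 0.7163
5 15 load 0.7557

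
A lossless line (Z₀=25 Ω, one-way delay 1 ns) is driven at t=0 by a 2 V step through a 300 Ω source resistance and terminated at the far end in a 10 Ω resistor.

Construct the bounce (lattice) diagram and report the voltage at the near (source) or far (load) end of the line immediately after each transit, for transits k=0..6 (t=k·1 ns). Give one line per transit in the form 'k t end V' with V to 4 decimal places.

Γ_L=-0.428571, Γ_S=0.846154; launch V₁=2·25/325=0.153846
k=0 src: V=0.1538
k=1 load: inc=0.153846, refl=0.153846·-0.428571=-0.0659; V=0.000000+0.153846+-0.065934=0.0879
k=2 src: inc=-0.065934, refl=-0.065934·0.846154=-0.0558; V=0.153846+-0.065934+-0.055790=0.0321
k=3 load: inc=-0.055790, refl=-0.055790·-0.428571=0.0239; V=0.087912+-0.055790+0.023910=0.0560
k=4 src: inc=0.023910, refl=0.023910·0.846154=0.0202; V=0.032122+0.023910+0.020232=0.0763
k=5 load: inc=0.020232, refl=0.020232·-0.428571=-0.0087; V=0.056032+0.020232+-0.008671=0.0676
k=6 src: inc=-0.008671, refl=-0.008671·0.846154=-0.0073; V=0.076264+-0.008671+-0.007337=0.0603

0 0 source 0.1538
1 1 load 0.0879
2 2 source 0.0321
3 3 load 0.0560
4 4 source 0.0763
5 5 load 0.0676
6 6 source 0.0603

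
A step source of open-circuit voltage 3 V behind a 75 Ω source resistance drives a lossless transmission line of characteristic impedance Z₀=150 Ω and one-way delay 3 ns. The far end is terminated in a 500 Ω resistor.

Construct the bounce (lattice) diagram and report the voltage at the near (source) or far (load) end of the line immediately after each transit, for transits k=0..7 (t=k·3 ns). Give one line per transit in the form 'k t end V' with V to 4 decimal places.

0 0 source 2.0000
1 3 load 3.0769
2 6 source 2.7179
3 9 load 2.5247
4 12 source 2.5891
5 15 load 2.6238
6 18 source 2.6122
7 21 load 2.6060

Γ_L=0.538462, Γ_S=-0.333333; launch V₁=3·150/225=2.000000
k=0 src: V=2.0000
k=1 load: inc=2.000000, refl=2.000000·0.538462=1.0769; V=0.000000+2.000000+1.076923=3.0769
k=2 src: inc=1.076923, refl=1.076923·-0.333333=-0.3590; V=2.000000+1.076923+-0.358974=2.7179
k=3 load: inc=-0.358974, refl=-0.358974·0.538462=-0.1933; V=3.076923+-0.358974+-0.193294=2.5247
k=4 src: inc=-0.193294, refl=-0.193294·-0.333333=0.0644; V=2.717949+-0.193294+0.064431=2.5891
k=5 load: inc=0.064431, refl=0.064431·0.538462=0.0347; V=2.524655+0.064431+0.034694=2.6238
k=6 src: inc=0.034694, refl=0.034694·-0.333333=-0.0116; V=2.589086+0.034694+-0.011565=2.6122
k=7 load: inc=-0.011565, refl=-0.011565·0.538462=-0.0062; V=2.623780+-0.011565+-0.006227=2.6060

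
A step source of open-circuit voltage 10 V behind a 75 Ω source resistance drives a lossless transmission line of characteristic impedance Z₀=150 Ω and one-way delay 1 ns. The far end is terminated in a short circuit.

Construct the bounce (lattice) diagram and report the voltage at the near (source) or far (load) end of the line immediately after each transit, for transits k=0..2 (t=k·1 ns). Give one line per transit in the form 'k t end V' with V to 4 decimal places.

0 0 source 6.6667
1 1 load 0.0000
2 2 source 2.2222

Γ_L=-1.000000, Γ_S=-0.333333; launch V₁=10·150/225=6.666667
k=0 src: V=6.6667
k=1 load: inc=6.666667, refl=6.666667·-1.000000=-6.6667; V=0.000000+6.666667+-6.666667=0.0000
k=2 src: inc=-6.666667, refl=-6.666667·-0.333333=2.2222; V=6.666667+-6.666667+2.222222=2.2222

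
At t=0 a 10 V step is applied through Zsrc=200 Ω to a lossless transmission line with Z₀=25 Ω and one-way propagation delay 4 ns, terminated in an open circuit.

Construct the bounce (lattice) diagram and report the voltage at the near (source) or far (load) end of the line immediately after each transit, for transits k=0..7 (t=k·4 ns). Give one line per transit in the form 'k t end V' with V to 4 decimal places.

0 0 source 1.1111
1 4 load 2.2222
2 8 source 3.0864
3 12 load 3.9506
4 16 source 4.6228
5 20 load 5.2949
6 24 source 5.8177
7 28 load 6.3405

Γ_L=1.000000, Γ_S=0.777778; launch V₁=10·25/225=1.111111
k=0 src: V=1.1111
k=1 load: inc=1.111111, refl=1.111111·1.000000=1.1111; V=0.000000+1.111111+1.111111=2.2222
k=2 src: inc=1.111111, refl=1.111111·0.777778=0.8642; V=1.111111+1.111111+0.864198=3.0864
k=3 load: inc=0.864198, refl=0.864198·1.000000=0.8642; V=2.222222+0.864198+0.864198=3.9506
k=4 src: inc=0.864198, refl=0.864198·0.777778=0.6722; V=3.086420+0.864198+0.672154=4.6228
k=5 load: inc=0.672154, refl=0.672154·1.000000=0.6722; V=3.950617+0.672154+0.672154=5.2949
k=6 src: inc=0.672154, refl=0.672154·0.777778=0.5228; V=4.622771+0.672154+0.522786=5.8177
k=7 load: inc=0.522786, refl=0.522786·1.000000=0.5228; V=5.294925+0.522786+0.522786=6.3405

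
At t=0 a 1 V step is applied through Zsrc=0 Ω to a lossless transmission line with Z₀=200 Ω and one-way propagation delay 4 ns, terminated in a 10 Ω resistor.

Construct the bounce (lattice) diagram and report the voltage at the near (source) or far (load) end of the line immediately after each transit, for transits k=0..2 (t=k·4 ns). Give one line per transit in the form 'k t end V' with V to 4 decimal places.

Γ_L=-0.904762, Γ_S=-1.000000; launch V₁=1·200/200=1.000000
k=0 src: V=1.0000
k=1 load: inc=1.000000, refl=1.000000·-0.904762=-0.9048; V=0.000000+1.000000+-0.904762=0.0952
k=2 src: inc=-0.904762, refl=-0.904762·-1.000000=0.9048; V=1.000000+-0.904762+0.904762=1.0000

0 0 source 1.0000
1 4 load 0.0952
2 8 source 1.0000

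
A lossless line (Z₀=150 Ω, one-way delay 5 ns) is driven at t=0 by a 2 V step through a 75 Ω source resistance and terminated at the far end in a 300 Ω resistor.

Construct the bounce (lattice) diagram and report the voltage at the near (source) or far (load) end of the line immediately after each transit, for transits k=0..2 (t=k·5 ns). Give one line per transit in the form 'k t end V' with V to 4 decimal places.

0 0 source 1.3333
1 5 load 1.7778
2 10 source 1.6296

Γ_L=0.333333, Γ_S=-0.333333; launch V₁=2·150/225=1.333333
k=0 src: V=1.3333
k=1 load: inc=1.333333, refl=1.333333·0.333333=0.4444; V=0.000000+1.333333+0.444444=1.7778
k=2 src: inc=0.444444, refl=0.444444·-0.333333=-0.1481; V=1.333333+0.444444+-0.148148=1.6296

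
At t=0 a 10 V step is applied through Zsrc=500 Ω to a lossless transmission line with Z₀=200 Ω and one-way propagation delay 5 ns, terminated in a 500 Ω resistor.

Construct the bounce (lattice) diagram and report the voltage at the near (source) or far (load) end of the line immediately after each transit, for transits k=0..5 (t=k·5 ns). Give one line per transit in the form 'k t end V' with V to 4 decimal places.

0 0 source 2.8571
1 5 load 4.0816
2 10 source 4.6064
3 15 load 4.8313
4 20 source 4.9277
5 25 load 4.9690

Γ_L=0.428571, Γ_S=0.428571; launch V₁=10·200/700=2.857143
k=0 src: V=2.8571
k=1 load: inc=2.857143, refl=2.857143·0.428571=1.2245; V=0.000000+2.857143+1.224490=4.0816
k=2 src: inc=1.224490, refl=1.224490·0.428571=0.5248; V=2.857143+1.224490+0.524781=4.6064
k=3 load: inc=0.524781, refl=0.524781·0.428571=0.2249; V=4.081633+0.524781+0.224906=4.8313
k=4 src: inc=0.224906, refl=0.224906·0.428571=0.0964; V=4.606414+0.224906+0.096388=4.9277
k=5 load: inc=0.096388, refl=0.096388·0.428571=0.0413; V=4.831320+0.096388+0.041309=4.9690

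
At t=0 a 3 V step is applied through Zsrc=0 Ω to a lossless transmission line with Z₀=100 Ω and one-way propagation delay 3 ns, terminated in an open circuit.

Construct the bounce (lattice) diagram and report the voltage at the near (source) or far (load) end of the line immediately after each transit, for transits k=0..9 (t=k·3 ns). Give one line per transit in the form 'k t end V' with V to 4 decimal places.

Γ_L=1.000000, Γ_S=-1.000000; launch V₁=3·100/100=3.000000
k=0 src: V=3.0000
k=1 load: inc=3.000000, refl=3.000000·1.000000=3.0000; V=0.000000+3.000000+3.000000=6.0000
k=2 src: inc=3.000000, refl=3.000000·-1.000000=-3.0000; V=3.000000+3.000000+-3.000000=3.0000
k=3 load: inc=-3.000000, refl=-3.000000·1.000000=-3.0000; V=6.000000+-3.000000+-3.000000=0.0000
k=4 src: inc=-3.000000, refl=-3.000000·-1.000000=3.0000; V=3.000000+-3.000000+3.000000=3.0000
k=5 load: inc=3.000000, refl=3.000000·1.000000=3.0000; V=0.000000+3.000000+3.000000=6.0000
k=6 src: inc=3.000000, refl=3.000000·-1.000000=-3.0000; V=3.000000+3.000000+-3.000000=3.0000
k=7 load: inc=-3.000000, refl=-3.000000·1.000000=-3.0000; V=6.000000+-3.000000+-3.000000=0.0000
k=8 src: inc=-3.000000, refl=-3.000000·-1.000000=3.0000; V=3.000000+-3.000000+3.000000=3.0000
k=9 load: inc=3.000000, refl=3.000000·1.000000=3.0000; V=0.000000+3.000000+3.000000=6.0000

0 0 source 3.0000
1 3 load 6.0000
2 6 source 3.0000
3 9 load 0.0000
4 12 source 3.0000
5 15 load 6.0000
6 18 source 3.0000
7 21 load 0.0000
8 24 source 3.0000
9 27 load 6.0000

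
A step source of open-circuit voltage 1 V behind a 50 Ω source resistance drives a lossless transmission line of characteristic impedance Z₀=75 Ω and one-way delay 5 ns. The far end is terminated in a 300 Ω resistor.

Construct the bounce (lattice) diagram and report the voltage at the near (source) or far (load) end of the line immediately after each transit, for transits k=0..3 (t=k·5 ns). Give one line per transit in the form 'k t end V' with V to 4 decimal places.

0 0 source 0.6000
1 5 load 0.9600
2 10 source 0.8880
3 15 load 0.8448

Γ_L=0.600000, Γ_S=-0.200000; launch V₁=1·75/125=0.600000
k=0 src: V=0.6000
k=1 load: inc=0.600000, refl=0.600000·0.600000=0.3600; V=0.000000+0.600000+0.360000=0.9600
k=2 src: inc=0.360000, refl=0.360000·-0.200000=-0.0720; V=0.600000+0.360000+-0.072000=0.8880
k=3 load: inc=-0.072000, refl=-0.072000·0.600000=-0.0432; V=0.960000+-0.072000+-0.043200=0.8448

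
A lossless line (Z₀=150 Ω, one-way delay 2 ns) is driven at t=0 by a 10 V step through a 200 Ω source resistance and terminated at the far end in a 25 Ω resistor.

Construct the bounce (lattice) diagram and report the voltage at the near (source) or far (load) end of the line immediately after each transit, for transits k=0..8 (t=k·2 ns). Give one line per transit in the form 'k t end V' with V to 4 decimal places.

Γ_L=-0.714286, Γ_S=0.142857; launch V₁=10·150/350=4.285714
k=0 src: V=4.2857
k=1 load: inc=4.285714, refl=4.285714·-0.714286=-3.0612; V=0.000000+4.285714+-3.061224=1.2245
k=2 src: inc=-3.061224, refl=-3.061224·0.142857=-0.4373; V=4.285714+-3.061224+-0.437318=0.7872
k=3 load: inc=-0.437318, refl=-0.437318·-0.714286=0.3124; V=1.224490+-0.437318+0.312370=1.0995
k=4 src: inc=0.312370, refl=0.312370·0.142857=0.0446; V=0.787172+0.312370+0.044624=1.1442
k=5 load: inc=0.044624, refl=0.044624·-0.714286=-0.0319; V=1.099542+0.044624+-0.031874=1.1123
k=6 src: inc=-0.031874, refl=-0.031874·0.142857=-0.0046; V=1.144166+-0.031874+-0.004553=1.1077
k=7 load: inc=-0.004553, refl=-0.004553·-0.714286=0.0033; V=1.112292+-0.004553+0.003252=1.1110
k=8 src: inc=0.003252, refl=0.003252·0.142857=0.0005; V=1.107738+0.003252+0.000465=1.1115

0 0 source 4.2857
1 2 load 1.2245
2 4 source 0.7872
3 6 load 1.0995
4 8 source 1.1442
5 10 load 1.1123
6 12 source 1.1077
7 14 load 1.1110
8 16 source 1.1115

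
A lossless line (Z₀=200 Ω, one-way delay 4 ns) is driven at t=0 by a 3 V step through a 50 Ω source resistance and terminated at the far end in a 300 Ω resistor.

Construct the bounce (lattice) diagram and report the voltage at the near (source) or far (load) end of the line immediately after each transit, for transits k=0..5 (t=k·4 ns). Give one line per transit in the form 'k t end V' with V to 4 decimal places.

0 0 source 2.4000
1 4 load 2.8800
2 8 source 2.5920
3 12 load 2.5344
4 16 source 2.5690
5 20 load 2.5759

Γ_L=0.200000, Γ_S=-0.600000; launch V₁=3·200/250=2.400000
k=0 src: V=2.4000
k=1 load: inc=2.400000, refl=2.400000·0.200000=0.4800; V=0.000000+2.400000+0.480000=2.8800
k=2 src: inc=0.480000, refl=0.480000·-0.600000=-0.2880; V=2.400000+0.480000+-0.288000=2.5920
k=3 load: inc=-0.288000, refl=-0.288000·0.200000=-0.0576; V=2.880000+-0.288000+-0.057600=2.5344
k=4 src: inc=-0.057600, refl=-0.057600·-0.600000=0.0346; V=2.592000+-0.057600+0.034560=2.5690
k=5 load: inc=0.034560, refl=0.034560·0.200000=0.0069; V=2.534400+0.034560+0.006912=2.5759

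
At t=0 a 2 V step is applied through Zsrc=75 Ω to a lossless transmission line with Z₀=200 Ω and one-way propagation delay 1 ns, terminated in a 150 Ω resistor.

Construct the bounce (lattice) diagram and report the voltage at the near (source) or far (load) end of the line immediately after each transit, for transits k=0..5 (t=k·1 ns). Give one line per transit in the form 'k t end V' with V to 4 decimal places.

0 0 source 1.4545
1 1 load 1.2468
2 2 source 1.3412
3 3 load 1.3277
4 4 source 1.3338
5 5 load 1.3330

Γ_L=-0.142857, Γ_S=-0.454545; launch V₁=2·200/275=1.454545
k=0 src: V=1.4545
k=1 load: inc=1.454545, refl=1.454545·-0.142857=-0.2078; V=0.000000+1.454545+-0.207792=1.2468
k=2 src: inc=-0.207792, refl=-0.207792·-0.454545=0.0945; V=1.454545+-0.207792+0.094451=1.3412
k=3 load: inc=0.094451, refl=0.094451·-0.142857=-0.0135; V=1.246753+0.094451+-0.013493=1.3277
k=4 src: inc=-0.013493, refl=-0.013493·-0.454545=0.0061; V=1.341204+-0.013493+0.006133=1.3338
k=5 load: inc=0.006133, refl=0.006133·-0.142857=-0.0009; V=1.327711+0.006133+-0.000876=1.3330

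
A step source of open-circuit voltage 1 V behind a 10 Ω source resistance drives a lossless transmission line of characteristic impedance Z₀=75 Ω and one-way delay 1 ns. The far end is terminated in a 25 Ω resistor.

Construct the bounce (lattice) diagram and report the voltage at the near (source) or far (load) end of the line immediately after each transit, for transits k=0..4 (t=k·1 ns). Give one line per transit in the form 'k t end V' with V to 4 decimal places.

0 0 source 0.8824
1 1 load 0.4412
2 2 source 0.7785
3 3 load 0.6099
4 4 source 0.7389

Γ_L=-0.500000, Γ_S=-0.764706; launch V₁=1·75/85=0.882353
k=0 src: V=0.8824
k=1 load: inc=0.882353, refl=0.882353·-0.500000=-0.4412; V=0.000000+0.882353+-0.441176=0.4412
k=2 src: inc=-0.441176, refl=-0.441176·-0.764706=0.3374; V=0.882353+-0.441176+0.337370=0.7785
k=3 load: inc=0.337370, refl=0.337370·-0.500000=-0.1687; V=0.441176+0.337370+-0.168685=0.6099
k=4 src: inc=-0.168685, refl=-0.168685·-0.764706=0.1290; V=0.778547+-0.168685+0.128995=0.7389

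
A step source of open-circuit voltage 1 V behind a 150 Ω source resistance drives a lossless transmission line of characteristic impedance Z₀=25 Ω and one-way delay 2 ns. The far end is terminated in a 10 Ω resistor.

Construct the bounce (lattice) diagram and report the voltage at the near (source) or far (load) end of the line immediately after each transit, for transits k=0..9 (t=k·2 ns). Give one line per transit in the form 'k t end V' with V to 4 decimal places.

0 0 source 0.1429
1 2 load 0.0816
2 4 source 0.0379
3 6 load 0.0566
4 8 source 0.0700
5 10 load 0.0643
6 12 source 0.0602
7 14 load 0.0620
8 16 source 0.0632
9 18 load 0.0627

Γ_L=-0.428571, Γ_S=0.714286; launch V₁=1·25/175=0.142857
k=0 src: V=0.1429
k=1 load: inc=0.142857, refl=0.142857·-0.428571=-0.0612; V=0.000000+0.142857+-0.061224=0.0816
k=2 src: inc=-0.061224, refl=-0.061224·0.714286=-0.0437; V=0.142857+-0.061224+-0.043732=0.0379
k=3 load: inc=-0.043732, refl=-0.043732·-0.428571=0.0187; V=0.081633+-0.043732+0.018742=0.0566
k=4 src: inc=0.018742, refl=0.018742·0.714286=0.0134; V=0.037901+0.018742+0.013387=0.0700
k=5 load: inc=0.013387, refl=0.013387·-0.428571=-0.0057; V=0.056643+0.013387+-0.005737=0.0643
k=6 src: inc=-0.005737, refl=-0.005737·0.714286=-0.0041; V=0.070030+-0.005737+-0.004098=0.0602
k=7 load: inc=-0.004098, refl=-0.004098·-0.428571=0.0018; V=0.064293+-0.004098+0.001756=0.0620
k=8 src: inc=0.001756, refl=0.001756·0.714286=0.0013; V=0.060195+0.001756+0.001255=0.0632
k=9 load: inc=0.001255, refl=0.001255·-0.428571=-0.0005; V=0.061951+0.001255+-0.000538=0.0627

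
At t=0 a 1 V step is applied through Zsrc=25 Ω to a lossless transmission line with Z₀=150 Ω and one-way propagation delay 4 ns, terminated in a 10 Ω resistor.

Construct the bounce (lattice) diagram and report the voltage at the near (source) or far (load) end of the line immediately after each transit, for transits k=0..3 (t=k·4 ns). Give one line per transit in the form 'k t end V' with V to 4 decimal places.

Γ_L=-0.875000, Γ_S=-0.714286; launch V₁=1·150/175=0.857143
k=0 src: V=0.8571
k=1 load: inc=0.857143, refl=0.857143·-0.875000=-0.7500; V=0.000000+0.857143+-0.750000=0.1071
k=2 src: inc=-0.750000, refl=-0.750000·-0.714286=0.5357; V=0.857143+-0.750000+0.535714=0.6429
k=3 load: inc=0.535714, refl=0.535714·-0.875000=-0.4688; V=0.107143+0.535714+-0.468750=0.1741

0 0 source 0.8571
1 4 load 0.1071
2 8 source 0.6429
3 12 load 0.1741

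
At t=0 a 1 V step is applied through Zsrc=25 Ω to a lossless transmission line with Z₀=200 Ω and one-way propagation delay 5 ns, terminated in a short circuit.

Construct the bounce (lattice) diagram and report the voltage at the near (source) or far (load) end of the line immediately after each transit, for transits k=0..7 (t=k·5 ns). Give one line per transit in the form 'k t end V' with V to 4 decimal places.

0 0 source 0.8889
1 5 load 0.0000
2 10 source 0.6914
3 15 load 0.0000
4 20 source 0.5377
5 25 load 0.0000
6 30 source 0.4182
7 35 load 0.0000

Γ_L=-1.000000, Γ_S=-0.777778; launch V₁=1·200/225=0.888889
k=0 src: V=0.8889
k=1 load: inc=0.888889, refl=0.888889·-1.000000=-0.8889; V=0.000000+0.888889+-0.888889=0.0000
k=2 src: inc=-0.888889, refl=-0.888889·-0.777778=0.6914; V=0.888889+-0.888889+0.691358=0.6914
k=3 load: inc=0.691358, refl=0.691358·-1.000000=-0.6914; V=0.000000+0.691358+-0.691358=0.0000
k=4 src: inc=-0.691358, refl=-0.691358·-0.777778=0.5377; V=0.691358+-0.691358+0.537723=0.5377
k=5 load: inc=0.537723, refl=0.537723·-1.000000=-0.5377; V=0.000000+0.537723+-0.537723=0.0000
k=6 src: inc=-0.537723, refl=-0.537723·-0.777778=0.4182; V=0.537723+-0.537723+0.418229=0.4182
k=7 load: inc=0.418229, refl=0.418229·-1.000000=-0.4182; V=0.000000+0.418229+-0.418229=0.0000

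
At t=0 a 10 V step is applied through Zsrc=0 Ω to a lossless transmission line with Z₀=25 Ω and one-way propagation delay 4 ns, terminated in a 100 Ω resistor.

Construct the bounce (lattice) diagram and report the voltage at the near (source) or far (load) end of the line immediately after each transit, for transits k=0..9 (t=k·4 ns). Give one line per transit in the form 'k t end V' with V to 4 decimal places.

0 0 source 10.0000
1 4 load 16.0000
2 8 source 10.0000
3 12 load 6.4000
4 16 source 10.0000
5 20 load 12.1600
6 24 source 10.0000
7 28 load 8.7040
8 32 source 10.0000
9 36 load 10.7776

Γ_L=0.600000, Γ_S=-1.000000; launch V₁=10·25/25=10.000000
k=0 src: V=10.0000
k=1 load: inc=10.000000, refl=10.000000·0.600000=6.0000; V=0.000000+10.000000+6.000000=16.0000
k=2 src: inc=6.000000, refl=6.000000·-1.000000=-6.0000; V=10.000000+6.000000+-6.000000=10.0000
k=3 load: inc=-6.000000, refl=-6.000000·0.600000=-3.6000; V=16.000000+-6.000000+-3.600000=6.4000
k=4 src: inc=-3.600000, refl=-3.600000·-1.000000=3.6000; V=10.000000+-3.600000+3.600000=10.0000
k=5 load: inc=3.600000, refl=3.600000·0.600000=2.1600; V=6.400000+3.600000+2.160000=12.1600
k=6 src: inc=2.160000, refl=2.160000·-1.000000=-2.1600; V=10.000000+2.160000+-2.160000=10.0000
k=7 load: inc=-2.160000, refl=-2.160000·0.600000=-1.2960; V=12.160000+-2.160000+-1.296000=8.7040
k=8 src: inc=-1.296000, refl=-1.296000·-1.000000=1.2960; V=10.000000+-1.296000+1.296000=10.0000
k=9 load: inc=1.296000, refl=1.296000·0.600000=0.7776; V=8.704000+1.296000+0.777600=10.7776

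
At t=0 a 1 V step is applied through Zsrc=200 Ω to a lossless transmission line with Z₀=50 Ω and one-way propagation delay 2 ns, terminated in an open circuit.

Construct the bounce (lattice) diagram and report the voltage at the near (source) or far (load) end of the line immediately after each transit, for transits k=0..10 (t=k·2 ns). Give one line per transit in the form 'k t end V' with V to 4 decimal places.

0 0 source 0.2000
1 2 load 0.4000
2 4 source 0.5200
3 6 load 0.6400
4 8 source 0.7120
5 10 load 0.7840
6 12 source 0.8272
7 14 load 0.8704
8 16 source 0.8963
9 18 load 0.9222
10 20 source 0.9378

Γ_L=1.000000, Γ_S=0.600000; launch V₁=1·50/250=0.200000
k=0 src: V=0.2000
k=1 load: inc=0.200000, refl=0.200000·1.000000=0.2000; V=0.000000+0.200000+0.200000=0.4000
k=2 src: inc=0.200000, refl=0.200000·0.600000=0.1200; V=0.200000+0.200000+0.120000=0.5200
k=3 load: inc=0.120000, refl=0.120000·1.000000=0.1200; V=0.400000+0.120000+0.120000=0.6400
k=4 src: inc=0.120000, refl=0.120000·0.600000=0.0720; V=0.520000+0.120000+0.072000=0.7120
k=5 load: inc=0.072000, refl=0.072000·1.000000=0.0720; V=0.640000+0.072000+0.072000=0.7840
k=6 src: inc=0.072000, refl=0.072000·0.600000=0.0432; V=0.712000+0.072000+0.043200=0.8272
k=7 load: inc=0.043200, refl=0.043200·1.000000=0.0432; V=0.784000+0.043200+0.043200=0.8704
k=8 src: inc=0.043200, refl=0.043200·0.600000=0.0259; V=0.827200+0.043200+0.025920=0.8963
k=9 load: inc=0.025920, refl=0.025920·1.000000=0.0259; V=0.870400+0.025920+0.025920=0.9222
k=10 src: inc=0.025920, refl=0.025920·0.600000=0.0156; V=0.896320+0.025920+0.015552=0.9378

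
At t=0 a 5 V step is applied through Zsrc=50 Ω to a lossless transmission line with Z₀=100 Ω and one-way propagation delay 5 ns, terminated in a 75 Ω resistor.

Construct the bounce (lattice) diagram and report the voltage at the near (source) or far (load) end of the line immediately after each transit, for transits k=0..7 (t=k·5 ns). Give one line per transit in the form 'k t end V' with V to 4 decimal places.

0 0 source 3.3333
1 5 load 2.8571
2 10 source 3.0159
3 15 load 2.9932
4 20 source 3.0008
5 25 load 2.9997
6 30 source 3.0000
7 35 load 3.0000

Γ_L=-0.142857, Γ_S=-0.333333; launch V₁=5·100/150=3.333333
k=0 src: V=3.3333
k=1 load: inc=3.333333, refl=3.333333·-0.142857=-0.4762; V=0.000000+3.333333+-0.476190=2.8571
k=2 src: inc=-0.476190, refl=-0.476190·-0.333333=0.1587; V=3.333333+-0.476190+0.158730=3.0159
k=3 load: inc=0.158730, refl=0.158730·-0.142857=-0.0227; V=2.857143+0.158730+-0.022676=2.9932
k=4 src: inc=-0.022676, refl=-0.022676·-0.333333=0.0076; V=3.015873+-0.022676+0.007559=3.0008
k=5 load: inc=0.007559, refl=0.007559·-0.142857=-0.0011; V=2.993197+0.007559+-0.001080=2.9997
k=6 src: inc=-0.001080, refl=-0.001080·-0.333333=0.0004; V=3.000756+-0.001080+0.000360=3.0000
k=7 load: inc=0.000360, refl=0.000360·-0.142857=-0.0001; V=2.999676+0.000360+-0.000051=3.0000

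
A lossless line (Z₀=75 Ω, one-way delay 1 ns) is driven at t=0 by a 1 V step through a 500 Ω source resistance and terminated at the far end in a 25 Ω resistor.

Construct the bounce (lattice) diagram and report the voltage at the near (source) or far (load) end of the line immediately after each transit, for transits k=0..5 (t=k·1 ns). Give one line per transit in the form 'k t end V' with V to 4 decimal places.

0 0 source 0.1304
1 1 load 0.0652
2 2 source 0.0170
3 3 load 0.0411
4 4 source 0.0589
5 5 load 0.0500

Γ_L=-0.500000, Γ_S=0.739130; launch V₁=1·75/575=0.130435
k=0 src: V=0.1304
k=1 load: inc=0.130435, refl=0.130435·-0.500000=-0.0652; V=0.000000+0.130435+-0.065217=0.0652
k=2 src: inc=-0.065217, refl=-0.065217·0.739130=-0.0482; V=0.130435+-0.065217+-0.048204=0.0170
k=3 load: inc=-0.048204, refl=-0.048204·-0.500000=0.0241; V=0.065217+-0.048204+0.024102=0.0411
k=4 src: inc=0.024102, refl=0.024102·0.739130=0.0178; V=0.017013+0.024102+0.017815=0.0589
k=5 load: inc=0.017815, refl=0.017815·-0.500000=-0.0089; V=0.041115+0.017815+-0.008907=0.0500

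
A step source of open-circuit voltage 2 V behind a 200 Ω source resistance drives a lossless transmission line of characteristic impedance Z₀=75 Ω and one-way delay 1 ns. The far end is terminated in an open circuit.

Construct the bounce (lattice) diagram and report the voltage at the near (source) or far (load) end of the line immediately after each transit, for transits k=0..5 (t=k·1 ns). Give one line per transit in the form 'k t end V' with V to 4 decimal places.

Γ_L=1.000000, Γ_S=0.454545; launch V₁=2·75/275=0.545455
k=0 src: V=0.5455
k=1 load: inc=0.545455, refl=0.545455·1.000000=0.5455; V=0.000000+0.545455+0.545455=1.0909
k=2 src: inc=0.545455, refl=0.545455·0.454545=0.2479; V=0.545455+0.545455+0.247934=1.3388
k=3 load: inc=0.247934, refl=0.247934·1.000000=0.2479; V=1.090909+0.247934+0.247934=1.5868
k=4 src: inc=0.247934, refl=0.247934·0.454545=0.1127; V=1.338843+0.247934+0.112697=1.6995
k=5 load: inc=0.112697, refl=0.112697·1.000000=0.1127; V=1.586777+0.112697+0.112697=1.8122

0 0 source 0.5455
1 1 load 1.0909
2 2 source 1.3388
3 3 load 1.5868
4 4 source 1.6995
5 5 load 1.8122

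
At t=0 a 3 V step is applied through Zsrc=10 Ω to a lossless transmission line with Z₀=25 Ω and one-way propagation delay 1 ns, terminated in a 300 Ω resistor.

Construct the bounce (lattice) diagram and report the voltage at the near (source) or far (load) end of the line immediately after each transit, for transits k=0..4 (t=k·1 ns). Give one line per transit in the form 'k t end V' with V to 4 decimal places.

Γ_L=0.846154, Γ_S=-0.428571; launch V₁=3·25/35=2.142857
k=0 src: V=2.1429
k=1 load: inc=2.142857, refl=2.142857·0.846154=1.8132; V=0.000000+2.142857+1.813187=3.9560
k=2 src: inc=1.813187, refl=1.813187·-0.428571=-0.7771; V=2.142857+1.813187+-0.777080=3.1790
k=3 load: inc=-0.777080, refl=-0.777080·0.846154=-0.6575; V=3.956044+-0.777080+-0.657529=2.5214
k=4 src: inc=-0.657529, refl=-0.657529·-0.428571=0.2818; V=3.178964+-0.657529+0.281798=2.8032

0 0 source 2.1429
1 1 load 3.9560
2 2 source 3.1790
3 3 load 2.5214
4 4 source 2.8032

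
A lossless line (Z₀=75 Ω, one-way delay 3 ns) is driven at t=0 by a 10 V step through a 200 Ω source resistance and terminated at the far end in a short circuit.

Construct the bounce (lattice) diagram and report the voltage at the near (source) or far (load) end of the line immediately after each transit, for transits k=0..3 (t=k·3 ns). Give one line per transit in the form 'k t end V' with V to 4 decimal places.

Γ_L=-1.000000, Γ_S=0.454545; launch V₁=10·75/275=2.727273
k=0 src: V=2.7273
k=1 load: inc=2.727273, refl=2.727273·-1.000000=-2.7273; V=0.000000+2.727273+-2.727273=0.0000
k=2 src: inc=-2.727273, refl=-2.727273·0.454545=-1.2397; V=2.727273+-2.727273+-1.239669=-1.2397
k=3 load: inc=-1.239669, refl=-1.239669·-1.000000=1.2397; V=0.000000+-1.239669+1.239669=0.0000

0 0 source 2.7273
1 3 load 0.0000
2 6 source -1.2397
3 9 load 0.0000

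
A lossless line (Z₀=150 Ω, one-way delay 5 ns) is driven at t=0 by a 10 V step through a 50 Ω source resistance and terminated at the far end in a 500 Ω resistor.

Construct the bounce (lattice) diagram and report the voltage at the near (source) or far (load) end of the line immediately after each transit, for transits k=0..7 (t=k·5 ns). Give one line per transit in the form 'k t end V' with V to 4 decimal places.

0 0 source 7.5000
1 5 load 11.5385
2 10 source 9.5192
3 15 load 8.4320
4 20 source 8.9756
5 25 load 9.2683
6 30 source 9.1220
7 35 load 9.0431

Γ_L=0.538462, Γ_S=-0.500000; launch V₁=10·150/200=7.500000
k=0 src: V=7.5000
k=1 load: inc=7.500000, refl=7.500000·0.538462=4.0385; V=0.000000+7.500000+4.038462=11.5385
k=2 src: inc=4.038462, refl=4.038462·-0.500000=-2.0192; V=7.500000+4.038462+-2.019231=9.5192
k=3 load: inc=-2.019231, refl=-2.019231·0.538462=-1.0873; V=11.538462+-2.019231+-1.087278=8.4320
k=4 src: inc=-1.087278, refl=-1.087278·-0.500000=0.5436; V=9.519231+-1.087278+0.543639=8.9756
k=5 load: inc=0.543639, refl=0.543639·0.538462=0.2927; V=8.431953+0.543639+0.292729=9.2683
k=6 src: inc=0.292729, refl=0.292729·-0.500000=-0.1464; V=8.975592+0.292729+-0.146364=9.1220
k=7 load: inc=-0.146364, refl=-0.146364·0.538462=-0.0788; V=9.268320+-0.146364+-0.078812=9.0431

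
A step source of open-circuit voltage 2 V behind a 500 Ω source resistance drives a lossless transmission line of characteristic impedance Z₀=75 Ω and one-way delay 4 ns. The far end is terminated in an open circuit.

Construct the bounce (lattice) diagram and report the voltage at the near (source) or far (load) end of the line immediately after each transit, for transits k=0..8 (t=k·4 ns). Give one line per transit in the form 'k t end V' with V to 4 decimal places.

Γ_L=1.000000, Γ_S=0.739130; launch V₁=2·75/575=0.260870
k=0 src: V=0.2609
k=1 load: inc=0.260870, refl=0.260870·1.000000=0.2609; V=0.000000+0.260870+0.260870=0.5217
k=2 src: inc=0.260870, refl=0.260870·0.739130=0.1928; V=0.260870+0.260870+0.192817=0.7146
k=3 load: inc=0.192817, refl=0.192817·1.000000=0.1928; V=0.521739+0.192817+0.192817=0.9074
k=4 src: inc=0.192817, refl=0.192817·0.739130=0.1425; V=0.714556+0.192817+0.142517=1.0499
k=5 load: inc=0.142517, refl=0.142517·1.000000=0.1425; V=0.907372+0.142517+0.142517=1.1924
k=6 src: inc=0.142517, refl=0.142517·0.739130=0.1053; V=1.049889+0.142517+0.105338=1.2977
k=7 load: inc=0.105338, refl=0.105338·1.000000=0.1053; V=1.192406+0.105338+0.105338=1.4031
k=8 src: inc=0.105338, refl=0.105338·0.739130=0.0779; V=1.297744+0.105338+0.077859=1.4809

0 0 source 0.2609
1 4 load 0.5217
2 8 source 0.7146
3 12 load 0.9074
4 16 source 1.0499
5 20 load 1.1924
6 24 source 1.2977
7 28 load 1.4031
8 32 source 1.4809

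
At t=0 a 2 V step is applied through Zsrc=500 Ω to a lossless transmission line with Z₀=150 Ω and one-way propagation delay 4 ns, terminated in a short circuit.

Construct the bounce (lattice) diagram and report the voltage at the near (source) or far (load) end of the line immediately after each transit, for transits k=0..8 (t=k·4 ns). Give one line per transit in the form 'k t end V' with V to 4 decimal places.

0 0 source 0.4615
1 4 load 0.0000
2 8 source -0.2485
3 12 load 0.0000
4 16 source 0.1338
5 20 load 0.0000
6 24 source -0.0721
7 28 load 0.0000
8 32 source 0.0388

Γ_L=-1.000000, Γ_S=0.538462; launch V₁=2·150/650=0.461538
k=0 src: V=0.4615
k=1 load: inc=0.461538, refl=0.461538·-1.000000=-0.4615; V=0.000000+0.461538+-0.461538=0.0000
k=2 src: inc=-0.461538, refl=-0.461538·0.538462=-0.2485; V=0.461538+-0.461538+-0.248521=-0.2485
k=3 load: inc=-0.248521, refl=-0.248521·-1.000000=0.2485; V=0.000000+-0.248521+0.248521=0.0000
k=4 src: inc=0.248521, refl=0.248521·0.538462=0.1338; V=-0.248521+0.248521+0.133819=0.1338
k=5 load: inc=0.133819, refl=0.133819·-1.000000=-0.1338; V=0.000000+0.133819+-0.133819=0.0000
k=6 src: inc=-0.133819, refl=-0.133819·0.538462=-0.0721; V=0.133819+-0.133819+-0.072056=-0.0721
k=7 load: inc=-0.072056, refl=-0.072056·-1.000000=0.0721; V=0.000000+-0.072056+0.072056=0.0000
k=8 src: inc=0.072056, refl=0.072056·0.538462=0.0388; V=-0.072056+0.072056+0.038800=0.0388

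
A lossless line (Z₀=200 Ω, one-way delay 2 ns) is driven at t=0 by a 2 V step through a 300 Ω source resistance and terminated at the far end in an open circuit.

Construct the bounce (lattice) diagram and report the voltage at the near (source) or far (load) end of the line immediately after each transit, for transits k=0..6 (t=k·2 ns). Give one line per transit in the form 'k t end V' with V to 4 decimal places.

0 0 source 0.8000
1 2 load 1.6000
2 4 source 1.7600
3 6 load 1.9200
4 8 source 1.9520
5 10 load 1.9840
6 12 source 1.9904

Γ_L=1.000000, Γ_S=0.200000; launch V₁=2·200/500=0.800000
k=0 src: V=0.8000
k=1 load: inc=0.800000, refl=0.800000·1.000000=0.8000; V=0.000000+0.800000+0.800000=1.6000
k=2 src: inc=0.800000, refl=0.800000·0.200000=0.1600; V=0.800000+0.800000+0.160000=1.7600
k=3 load: inc=0.160000, refl=0.160000·1.000000=0.1600; V=1.600000+0.160000+0.160000=1.9200
k=4 src: inc=0.160000, refl=0.160000·0.200000=0.0320; V=1.760000+0.160000+0.032000=1.9520
k=5 load: inc=0.032000, refl=0.032000·1.000000=0.0320; V=1.920000+0.032000+0.032000=1.9840
k=6 src: inc=0.032000, refl=0.032000·0.200000=0.0064; V=1.952000+0.032000+0.006400=1.9904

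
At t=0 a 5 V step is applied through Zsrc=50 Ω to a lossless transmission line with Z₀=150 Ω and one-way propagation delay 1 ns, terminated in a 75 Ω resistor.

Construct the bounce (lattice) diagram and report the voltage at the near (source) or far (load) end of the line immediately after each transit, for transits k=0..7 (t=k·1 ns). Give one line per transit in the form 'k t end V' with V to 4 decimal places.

0 0 source 3.7500
1 1 load 2.5000
2 2 source 3.1250
3 3 load 2.9167
4 4 source 3.0208
5 5 load 2.9861
6 6 source 3.0035
7 7 load 2.9977

Γ_L=-0.333333, Γ_S=-0.500000; launch V₁=5·150/200=3.750000
k=0 src: V=3.7500
k=1 load: inc=3.750000, refl=3.750000·-0.333333=-1.2500; V=0.000000+3.750000+-1.250000=2.5000
k=2 src: inc=-1.250000, refl=-1.250000·-0.500000=0.6250; V=3.750000+-1.250000+0.625000=3.1250
k=3 load: inc=0.625000, refl=0.625000·-0.333333=-0.2083; V=2.500000+0.625000+-0.208333=2.9167
k=4 src: inc=-0.208333, refl=-0.208333·-0.500000=0.1042; V=3.125000+-0.208333+0.104167=3.0208
k=5 load: inc=0.104167, refl=0.104167·-0.333333=-0.0347; V=2.916667+0.104167+-0.034722=2.9861
k=6 src: inc=-0.034722, refl=-0.034722·-0.500000=0.0174; V=3.020833+-0.034722+0.017361=3.0035
k=7 load: inc=0.017361, refl=0.017361·-0.333333=-0.0058; V=2.986111+0.017361+-0.005787=2.9977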